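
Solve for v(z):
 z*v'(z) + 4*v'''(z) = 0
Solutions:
 v(z) = C1 + Integral(C2*airyai(-2^(1/3)*z/2) + C3*airybi(-2^(1/3)*z/2), z)


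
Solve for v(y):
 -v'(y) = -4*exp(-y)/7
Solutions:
 v(y) = C1 - 4*exp(-y)/7


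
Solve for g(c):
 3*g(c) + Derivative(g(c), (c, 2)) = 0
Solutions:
 g(c) = C1*sin(sqrt(3)*c) + C2*cos(sqrt(3)*c)


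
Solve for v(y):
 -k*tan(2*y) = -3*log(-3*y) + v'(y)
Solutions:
 v(y) = C1 + k*log(cos(2*y))/2 + 3*y*log(-y) - 3*y + 3*y*log(3)


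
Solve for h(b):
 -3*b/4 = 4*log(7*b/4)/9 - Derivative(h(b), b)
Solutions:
 h(b) = C1 + 3*b^2/8 + 4*b*log(b)/9 - 8*b*log(2)/9 - 4*b/9 + 4*b*log(7)/9


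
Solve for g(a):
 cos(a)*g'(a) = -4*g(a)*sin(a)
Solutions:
 g(a) = C1*cos(a)^4


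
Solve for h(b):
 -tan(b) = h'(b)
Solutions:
 h(b) = C1 + log(cos(b))


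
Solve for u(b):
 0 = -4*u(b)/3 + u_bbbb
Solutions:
 u(b) = C1*exp(-sqrt(2)*3^(3/4)*b/3) + C2*exp(sqrt(2)*3^(3/4)*b/3) + C3*sin(sqrt(2)*3^(3/4)*b/3) + C4*cos(sqrt(2)*3^(3/4)*b/3)


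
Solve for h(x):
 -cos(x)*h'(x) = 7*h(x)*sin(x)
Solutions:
 h(x) = C1*cos(x)^7


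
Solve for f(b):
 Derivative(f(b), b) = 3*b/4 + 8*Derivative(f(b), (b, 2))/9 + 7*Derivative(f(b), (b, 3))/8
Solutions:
 f(b) = C1 + C2*exp(2*b*(-16 + sqrt(1390))/63) + C3*exp(-2*b*(16 + sqrt(1390))/63) + 3*b^2/8 + 2*b/3


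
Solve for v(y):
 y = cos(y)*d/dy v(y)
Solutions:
 v(y) = C1 + Integral(y/cos(y), y)


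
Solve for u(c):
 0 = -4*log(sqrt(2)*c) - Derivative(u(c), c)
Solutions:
 u(c) = C1 - 4*c*log(c) - c*log(4) + 4*c


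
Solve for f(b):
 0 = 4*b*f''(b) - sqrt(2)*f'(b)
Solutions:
 f(b) = C1 + C2*b^(sqrt(2)/4 + 1)


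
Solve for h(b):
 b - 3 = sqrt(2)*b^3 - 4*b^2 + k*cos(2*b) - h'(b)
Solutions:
 h(b) = C1 + sqrt(2)*b^4/4 - 4*b^3/3 - b^2/2 + 3*b + k*sin(2*b)/2


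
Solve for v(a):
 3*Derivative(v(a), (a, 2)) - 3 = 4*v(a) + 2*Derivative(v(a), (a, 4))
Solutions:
 v(a) = (C1*sin(2^(1/4)*a*sin(atan(sqrt(23)/3)/2)) + C2*cos(2^(1/4)*a*sin(atan(sqrt(23)/3)/2)))*exp(-2^(1/4)*a*cos(atan(sqrt(23)/3)/2)) + (C3*sin(2^(1/4)*a*sin(atan(sqrt(23)/3)/2)) + C4*cos(2^(1/4)*a*sin(atan(sqrt(23)/3)/2)))*exp(2^(1/4)*a*cos(atan(sqrt(23)/3)/2)) - 3/4


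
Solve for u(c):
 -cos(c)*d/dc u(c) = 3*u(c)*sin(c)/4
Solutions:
 u(c) = C1*cos(c)^(3/4)


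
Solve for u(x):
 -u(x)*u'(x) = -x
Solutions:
 u(x) = -sqrt(C1 + x^2)
 u(x) = sqrt(C1 + x^2)


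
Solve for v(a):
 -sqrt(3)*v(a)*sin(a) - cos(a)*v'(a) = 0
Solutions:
 v(a) = C1*cos(a)^(sqrt(3))


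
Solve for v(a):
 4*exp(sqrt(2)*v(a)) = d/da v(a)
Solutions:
 v(a) = sqrt(2)*(2*log(-1/(C1 + 4*a)) - log(2))/4


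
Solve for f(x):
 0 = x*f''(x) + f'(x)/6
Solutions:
 f(x) = C1 + C2*x^(5/6)


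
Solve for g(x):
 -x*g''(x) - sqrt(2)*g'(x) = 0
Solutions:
 g(x) = C1 + C2*x^(1 - sqrt(2))


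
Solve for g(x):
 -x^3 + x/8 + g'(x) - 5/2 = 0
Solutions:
 g(x) = C1 + x^4/4 - x^2/16 + 5*x/2


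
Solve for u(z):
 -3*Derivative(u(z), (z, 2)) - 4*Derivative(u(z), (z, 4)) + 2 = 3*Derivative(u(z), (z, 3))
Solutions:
 u(z) = C1 + C2*z + z^2/3 + (C3*sin(sqrt(39)*z/8) + C4*cos(sqrt(39)*z/8))*exp(-3*z/8)


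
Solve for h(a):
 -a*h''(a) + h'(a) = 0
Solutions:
 h(a) = C1 + C2*a^2


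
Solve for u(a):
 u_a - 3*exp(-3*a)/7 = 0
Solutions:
 u(a) = C1 - exp(-3*a)/7


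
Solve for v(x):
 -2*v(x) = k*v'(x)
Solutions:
 v(x) = C1*exp(-2*x/k)


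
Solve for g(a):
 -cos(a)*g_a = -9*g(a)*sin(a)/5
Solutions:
 g(a) = C1/cos(a)^(9/5)


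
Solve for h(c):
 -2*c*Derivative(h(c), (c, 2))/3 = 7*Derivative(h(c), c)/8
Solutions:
 h(c) = C1 + C2/c^(5/16)


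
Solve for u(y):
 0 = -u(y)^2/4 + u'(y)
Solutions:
 u(y) = -4/(C1 + y)


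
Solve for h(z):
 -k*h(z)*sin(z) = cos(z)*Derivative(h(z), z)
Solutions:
 h(z) = C1*exp(k*log(cos(z)))


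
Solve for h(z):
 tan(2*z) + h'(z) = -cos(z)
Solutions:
 h(z) = C1 + log(cos(2*z))/2 - sin(z)


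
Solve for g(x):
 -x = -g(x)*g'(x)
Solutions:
 g(x) = -sqrt(C1 + x^2)
 g(x) = sqrt(C1 + x^2)


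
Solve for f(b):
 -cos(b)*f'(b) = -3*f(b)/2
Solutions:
 f(b) = C1*(sin(b) + 1)^(3/4)/(sin(b) - 1)^(3/4)


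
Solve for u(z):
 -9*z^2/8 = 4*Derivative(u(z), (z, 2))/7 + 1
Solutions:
 u(z) = C1 + C2*z - 21*z^4/128 - 7*z^2/8


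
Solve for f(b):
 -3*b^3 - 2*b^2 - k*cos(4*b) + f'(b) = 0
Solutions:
 f(b) = C1 + 3*b^4/4 + 2*b^3/3 + k*sin(4*b)/4


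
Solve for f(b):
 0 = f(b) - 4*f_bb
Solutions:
 f(b) = C1*exp(-b/2) + C2*exp(b/2)


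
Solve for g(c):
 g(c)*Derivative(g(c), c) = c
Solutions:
 g(c) = -sqrt(C1 + c^2)
 g(c) = sqrt(C1 + c^2)


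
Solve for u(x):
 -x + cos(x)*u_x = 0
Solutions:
 u(x) = C1 + Integral(x/cos(x), x)


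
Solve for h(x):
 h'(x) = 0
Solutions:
 h(x) = C1


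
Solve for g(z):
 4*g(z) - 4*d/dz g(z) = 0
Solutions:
 g(z) = C1*exp(z)


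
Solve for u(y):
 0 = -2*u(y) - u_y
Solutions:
 u(y) = C1*exp(-2*y)


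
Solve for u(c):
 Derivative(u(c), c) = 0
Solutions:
 u(c) = C1


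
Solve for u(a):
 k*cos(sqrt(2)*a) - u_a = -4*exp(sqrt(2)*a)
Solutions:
 u(a) = C1 + sqrt(2)*k*sin(sqrt(2)*a)/2 + 2*sqrt(2)*exp(sqrt(2)*a)


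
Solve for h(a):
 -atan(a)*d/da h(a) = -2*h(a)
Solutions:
 h(a) = C1*exp(2*Integral(1/atan(a), a))


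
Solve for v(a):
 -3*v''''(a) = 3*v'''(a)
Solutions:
 v(a) = C1 + C2*a + C3*a^2 + C4*exp(-a)


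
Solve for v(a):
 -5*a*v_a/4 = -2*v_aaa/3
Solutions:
 v(a) = C1 + Integral(C2*airyai(15^(1/3)*a/2) + C3*airybi(15^(1/3)*a/2), a)


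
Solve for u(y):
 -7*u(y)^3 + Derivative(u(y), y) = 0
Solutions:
 u(y) = -sqrt(2)*sqrt(-1/(C1 + 7*y))/2
 u(y) = sqrt(2)*sqrt(-1/(C1 + 7*y))/2


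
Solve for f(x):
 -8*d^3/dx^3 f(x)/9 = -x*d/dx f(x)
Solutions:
 f(x) = C1 + Integral(C2*airyai(3^(2/3)*x/2) + C3*airybi(3^(2/3)*x/2), x)


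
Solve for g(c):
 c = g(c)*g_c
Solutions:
 g(c) = -sqrt(C1 + c^2)
 g(c) = sqrt(C1 + c^2)


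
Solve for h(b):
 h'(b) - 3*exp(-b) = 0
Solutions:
 h(b) = C1 - 3*exp(-b)


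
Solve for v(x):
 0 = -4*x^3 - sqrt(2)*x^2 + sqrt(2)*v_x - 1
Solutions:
 v(x) = C1 + sqrt(2)*x^4/2 + x^3/3 + sqrt(2)*x/2


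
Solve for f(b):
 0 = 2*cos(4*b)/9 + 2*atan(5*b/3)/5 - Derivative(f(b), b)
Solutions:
 f(b) = C1 + 2*b*atan(5*b/3)/5 - 3*log(25*b^2 + 9)/25 + sin(4*b)/18


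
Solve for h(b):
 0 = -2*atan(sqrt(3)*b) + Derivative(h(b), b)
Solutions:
 h(b) = C1 + 2*b*atan(sqrt(3)*b) - sqrt(3)*log(3*b^2 + 1)/3


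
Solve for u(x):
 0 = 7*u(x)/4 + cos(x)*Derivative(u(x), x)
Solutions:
 u(x) = C1*(sin(x) - 1)^(7/8)/(sin(x) + 1)^(7/8)


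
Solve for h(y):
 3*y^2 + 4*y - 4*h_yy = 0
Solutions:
 h(y) = C1 + C2*y + y^4/16 + y^3/6


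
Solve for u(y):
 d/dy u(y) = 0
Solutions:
 u(y) = C1


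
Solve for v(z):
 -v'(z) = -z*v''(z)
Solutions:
 v(z) = C1 + C2*z^2


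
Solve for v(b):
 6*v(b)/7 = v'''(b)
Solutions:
 v(b) = C3*exp(6^(1/3)*7^(2/3)*b/7) + (C1*sin(2^(1/3)*3^(5/6)*7^(2/3)*b/14) + C2*cos(2^(1/3)*3^(5/6)*7^(2/3)*b/14))*exp(-6^(1/3)*7^(2/3)*b/14)


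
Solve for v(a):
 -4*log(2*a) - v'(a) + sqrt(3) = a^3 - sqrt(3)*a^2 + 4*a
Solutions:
 v(a) = C1 - a^4/4 + sqrt(3)*a^3/3 - 2*a^2 - 4*a*log(a) - a*log(16) + sqrt(3)*a + 4*a


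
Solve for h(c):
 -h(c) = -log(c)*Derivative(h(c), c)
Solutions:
 h(c) = C1*exp(li(c))


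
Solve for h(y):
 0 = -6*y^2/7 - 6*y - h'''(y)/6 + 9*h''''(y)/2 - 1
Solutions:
 h(y) = C1 + C2*y + C3*y^2 + C4*exp(y/27) - 3*y^5/35 - 183*y^4/14 - 9889*y^3/7


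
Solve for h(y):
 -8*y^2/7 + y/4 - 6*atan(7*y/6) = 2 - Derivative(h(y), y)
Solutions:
 h(y) = C1 + 8*y^3/21 - y^2/8 + 6*y*atan(7*y/6) + 2*y - 18*log(49*y^2 + 36)/7


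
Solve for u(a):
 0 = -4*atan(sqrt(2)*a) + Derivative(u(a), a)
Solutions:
 u(a) = C1 + 4*a*atan(sqrt(2)*a) - sqrt(2)*log(2*a^2 + 1)


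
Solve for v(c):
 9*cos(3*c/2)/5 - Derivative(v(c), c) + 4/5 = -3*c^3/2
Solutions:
 v(c) = C1 + 3*c^4/8 + 4*c/5 + 6*sin(3*c/2)/5


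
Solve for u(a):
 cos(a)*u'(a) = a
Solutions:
 u(a) = C1 + Integral(a/cos(a), a)


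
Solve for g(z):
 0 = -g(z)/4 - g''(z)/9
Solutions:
 g(z) = C1*sin(3*z/2) + C2*cos(3*z/2)


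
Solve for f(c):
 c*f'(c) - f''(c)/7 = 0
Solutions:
 f(c) = C1 + C2*erfi(sqrt(14)*c/2)


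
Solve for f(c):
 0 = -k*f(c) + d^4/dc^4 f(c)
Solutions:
 f(c) = C1*exp(-c*k^(1/4)) + C2*exp(c*k^(1/4)) + C3*exp(-I*c*k^(1/4)) + C4*exp(I*c*k^(1/4))


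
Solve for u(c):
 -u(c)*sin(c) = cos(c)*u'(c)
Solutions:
 u(c) = C1*cos(c)


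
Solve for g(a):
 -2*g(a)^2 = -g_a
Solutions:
 g(a) = -1/(C1 + 2*a)


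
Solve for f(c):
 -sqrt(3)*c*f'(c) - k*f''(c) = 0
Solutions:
 f(c) = C1 + C2*sqrt(k)*erf(sqrt(2)*3^(1/4)*c*sqrt(1/k)/2)


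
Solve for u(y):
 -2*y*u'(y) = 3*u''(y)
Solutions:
 u(y) = C1 + C2*erf(sqrt(3)*y/3)


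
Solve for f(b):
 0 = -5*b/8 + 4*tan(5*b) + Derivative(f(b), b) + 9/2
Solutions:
 f(b) = C1 + 5*b^2/16 - 9*b/2 + 4*log(cos(5*b))/5


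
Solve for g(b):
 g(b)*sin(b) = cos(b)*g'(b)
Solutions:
 g(b) = C1/cos(b)


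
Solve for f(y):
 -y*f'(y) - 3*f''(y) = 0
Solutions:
 f(y) = C1 + C2*erf(sqrt(6)*y/6)


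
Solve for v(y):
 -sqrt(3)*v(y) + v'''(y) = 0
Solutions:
 v(y) = C3*exp(3^(1/6)*y) + (C1*sin(3^(2/3)*y/2) + C2*cos(3^(2/3)*y/2))*exp(-3^(1/6)*y/2)


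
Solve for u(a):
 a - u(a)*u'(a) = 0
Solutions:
 u(a) = -sqrt(C1 + a^2)
 u(a) = sqrt(C1 + a^2)


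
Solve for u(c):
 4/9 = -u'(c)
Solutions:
 u(c) = C1 - 4*c/9


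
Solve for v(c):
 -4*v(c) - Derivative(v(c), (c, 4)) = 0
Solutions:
 v(c) = (C1*sin(c) + C2*cos(c))*exp(-c) + (C3*sin(c) + C4*cos(c))*exp(c)


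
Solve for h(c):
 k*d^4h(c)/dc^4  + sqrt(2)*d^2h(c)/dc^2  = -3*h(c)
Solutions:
 h(c) = C1*exp(-2^(3/4)*c*sqrt((-sqrt(1 - 6*k) - 1)/k)/2) + C2*exp(2^(3/4)*c*sqrt((-sqrt(1 - 6*k) - 1)/k)/2) + C3*exp(-2^(3/4)*c*sqrt((sqrt(1 - 6*k) - 1)/k)/2) + C4*exp(2^(3/4)*c*sqrt((sqrt(1 - 6*k) - 1)/k)/2)


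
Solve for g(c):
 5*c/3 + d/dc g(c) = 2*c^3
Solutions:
 g(c) = C1 + c^4/2 - 5*c^2/6


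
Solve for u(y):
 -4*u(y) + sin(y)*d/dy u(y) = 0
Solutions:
 u(y) = C1*(cos(y)^2 - 2*cos(y) + 1)/(cos(y)^2 + 2*cos(y) + 1)


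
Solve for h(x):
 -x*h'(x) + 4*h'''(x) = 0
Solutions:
 h(x) = C1 + Integral(C2*airyai(2^(1/3)*x/2) + C3*airybi(2^(1/3)*x/2), x)


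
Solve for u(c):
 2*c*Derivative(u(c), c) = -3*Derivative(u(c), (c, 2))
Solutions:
 u(c) = C1 + C2*erf(sqrt(3)*c/3)


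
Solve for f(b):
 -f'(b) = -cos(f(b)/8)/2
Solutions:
 -b/2 - 4*log(sin(f(b)/8) - 1) + 4*log(sin(f(b)/8) + 1) = C1


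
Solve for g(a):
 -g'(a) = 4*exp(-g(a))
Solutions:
 g(a) = log(C1 - 4*a)


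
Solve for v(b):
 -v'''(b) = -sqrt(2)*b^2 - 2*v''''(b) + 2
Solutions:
 v(b) = C1 + C2*b + C3*b^2 + C4*exp(b/2) + sqrt(2)*b^5/60 + sqrt(2)*b^4/6 + b^3*(-1 + 4*sqrt(2))/3


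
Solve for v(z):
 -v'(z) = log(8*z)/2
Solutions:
 v(z) = C1 - z*log(z)/2 - 3*z*log(2)/2 + z/2


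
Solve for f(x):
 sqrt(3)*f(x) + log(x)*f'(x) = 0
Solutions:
 f(x) = C1*exp(-sqrt(3)*li(x))


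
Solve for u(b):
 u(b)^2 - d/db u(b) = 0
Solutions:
 u(b) = -1/(C1 + b)


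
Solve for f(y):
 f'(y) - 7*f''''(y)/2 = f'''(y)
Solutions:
 f(y) = C1 + C2*exp(-y*(4/(21*sqrt(3921) + 1315)^(1/3) + 4 + (21*sqrt(3921) + 1315)^(1/3))/42)*sin(sqrt(3)*y*(-(21*sqrt(3921) + 1315)^(1/3) + 4/(21*sqrt(3921) + 1315)^(1/3))/42) + C3*exp(-y*(4/(21*sqrt(3921) + 1315)^(1/3) + 4 + (21*sqrt(3921) + 1315)^(1/3))/42)*cos(sqrt(3)*y*(-(21*sqrt(3921) + 1315)^(1/3) + 4/(21*sqrt(3921) + 1315)^(1/3))/42) + C4*exp(y*(-2 + 4/(21*sqrt(3921) + 1315)^(1/3) + (21*sqrt(3921) + 1315)^(1/3))/21)


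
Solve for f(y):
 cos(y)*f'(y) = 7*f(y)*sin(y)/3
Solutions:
 f(y) = C1/cos(y)^(7/3)


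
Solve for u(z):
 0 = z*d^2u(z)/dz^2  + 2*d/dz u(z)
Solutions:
 u(z) = C1 + C2/z


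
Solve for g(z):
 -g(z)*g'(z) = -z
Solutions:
 g(z) = -sqrt(C1 + z^2)
 g(z) = sqrt(C1 + z^2)


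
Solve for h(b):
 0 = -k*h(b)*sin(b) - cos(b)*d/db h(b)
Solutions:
 h(b) = C1*exp(k*log(cos(b)))


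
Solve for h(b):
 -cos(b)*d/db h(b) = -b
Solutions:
 h(b) = C1 + Integral(b/cos(b), b)


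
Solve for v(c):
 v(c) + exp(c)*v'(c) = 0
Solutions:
 v(c) = C1*exp(exp(-c))


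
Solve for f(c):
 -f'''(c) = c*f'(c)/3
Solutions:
 f(c) = C1 + Integral(C2*airyai(-3^(2/3)*c/3) + C3*airybi(-3^(2/3)*c/3), c)


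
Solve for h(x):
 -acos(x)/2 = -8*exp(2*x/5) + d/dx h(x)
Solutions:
 h(x) = C1 - x*acos(x)/2 + sqrt(1 - x^2)/2 + 20*exp(2*x/5)


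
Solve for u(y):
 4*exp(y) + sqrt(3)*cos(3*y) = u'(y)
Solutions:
 u(y) = C1 + 4*exp(y) + sqrt(3)*sin(3*y)/3


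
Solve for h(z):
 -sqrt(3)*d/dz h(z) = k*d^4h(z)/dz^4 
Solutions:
 h(z) = C1 + C2*exp(3^(1/6)*z*(-1/k)^(1/3)) + C3*exp(z*(-1/k)^(1/3)*(-3^(1/6) + 3^(2/3)*I)/2) + C4*exp(-z*(-1/k)^(1/3)*(3^(1/6) + 3^(2/3)*I)/2)


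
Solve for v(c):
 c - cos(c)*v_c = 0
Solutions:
 v(c) = C1 + Integral(c/cos(c), c)


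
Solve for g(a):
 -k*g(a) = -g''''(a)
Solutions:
 g(a) = C1*exp(-a*k^(1/4)) + C2*exp(a*k^(1/4)) + C3*exp(-I*a*k^(1/4)) + C4*exp(I*a*k^(1/4))


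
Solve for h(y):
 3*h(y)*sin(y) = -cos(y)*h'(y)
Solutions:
 h(y) = C1*cos(y)^3


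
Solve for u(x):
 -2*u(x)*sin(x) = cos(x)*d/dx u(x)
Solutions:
 u(x) = C1*cos(x)^2


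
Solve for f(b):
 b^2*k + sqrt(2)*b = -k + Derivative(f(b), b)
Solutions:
 f(b) = C1 + b^3*k/3 + sqrt(2)*b^2/2 + b*k


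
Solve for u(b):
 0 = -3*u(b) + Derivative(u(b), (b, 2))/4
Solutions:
 u(b) = C1*exp(-2*sqrt(3)*b) + C2*exp(2*sqrt(3)*b)


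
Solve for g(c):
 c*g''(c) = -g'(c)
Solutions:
 g(c) = C1 + C2*log(c)


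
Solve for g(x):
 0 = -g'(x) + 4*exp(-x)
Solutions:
 g(x) = C1 - 4*exp(-x)


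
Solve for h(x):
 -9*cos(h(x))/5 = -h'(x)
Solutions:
 -9*x/5 - log(sin(h(x)) - 1)/2 + log(sin(h(x)) + 1)/2 = C1


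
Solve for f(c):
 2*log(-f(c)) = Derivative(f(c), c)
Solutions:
 -li(-f(c)) = C1 + 2*c


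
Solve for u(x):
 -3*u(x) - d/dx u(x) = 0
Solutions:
 u(x) = C1*exp(-3*x)


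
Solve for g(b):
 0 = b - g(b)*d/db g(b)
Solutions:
 g(b) = -sqrt(C1 + b^2)
 g(b) = sqrt(C1 + b^2)


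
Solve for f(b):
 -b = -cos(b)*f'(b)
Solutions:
 f(b) = C1 + Integral(b/cos(b), b)


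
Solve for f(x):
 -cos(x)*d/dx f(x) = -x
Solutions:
 f(x) = C1 + Integral(x/cos(x), x)


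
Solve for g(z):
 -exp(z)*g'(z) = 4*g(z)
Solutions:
 g(z) = C1*exp(4*exp(-z))


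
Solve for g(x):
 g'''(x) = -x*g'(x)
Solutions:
 g(x) = C1 + Integral(C2*airyai(-x) + C3*airybi(-x), x)


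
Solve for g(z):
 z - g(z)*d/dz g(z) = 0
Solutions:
 g(z) = -sqrt(C1 + z^2)
 g(z) = sqrt(C1 + z^2)


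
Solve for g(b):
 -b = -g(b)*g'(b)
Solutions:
 g(b) = -sqrt(C1 + b^2)
 g(b) = sqrt(C1 + b^2)


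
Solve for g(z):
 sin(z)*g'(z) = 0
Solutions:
 g(z) = C1


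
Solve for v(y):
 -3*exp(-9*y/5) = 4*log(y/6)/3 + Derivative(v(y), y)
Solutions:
 v(y) = C1 - 4*y*log(y)/3 + 4*y*(1 + log(6))/3 + 5*exp(-9*y/5)/3


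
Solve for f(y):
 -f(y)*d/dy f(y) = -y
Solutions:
 f(y) = -sqrt(C1 + y^2)
 f(y) = sqrt(C1 + y^2)


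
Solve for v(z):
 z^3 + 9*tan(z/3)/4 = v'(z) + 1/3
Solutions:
 v(z) = C1 + z^4/4 - z/3 - 27*log(cos(z/3))/4


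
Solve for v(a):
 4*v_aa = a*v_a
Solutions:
 v(a) = C1 + C2*erfi(sqrt(2)*a/4)


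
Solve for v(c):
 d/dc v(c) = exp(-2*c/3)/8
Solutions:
 v(c) = C1 - 3*exp(-2*c/3)/16


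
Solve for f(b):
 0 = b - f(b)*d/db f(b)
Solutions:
 f(b) = -sqrt(C1 + b^2)
 f(b) = sqrt(C1 + b^2)


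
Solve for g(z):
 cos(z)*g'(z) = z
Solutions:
 g(z) = C1 + Integral(z/cos(z), z)


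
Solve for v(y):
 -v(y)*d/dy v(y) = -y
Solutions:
 v(y) = -sqrt(C1 + y^2)
 v(y) = sqrt(C1 + y^2)


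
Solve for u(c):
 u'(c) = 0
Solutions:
 u(c) = C1


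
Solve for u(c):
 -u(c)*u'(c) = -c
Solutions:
 u(c) = -sqrt(C1 + c^2)
 u(c) = sqrt(C1 + c^2)


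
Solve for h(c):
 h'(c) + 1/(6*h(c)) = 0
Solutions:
 h(c) = -sqrt(C1 - 3*c)/3
 h(c) = sqrt(C1 - 3*c)/3


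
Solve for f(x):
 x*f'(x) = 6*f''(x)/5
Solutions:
 f(x) = C1 + C2*erfi(sqrt(15)*x/6)


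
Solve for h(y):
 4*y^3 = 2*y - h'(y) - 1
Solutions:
 h(y) = C1 - y^4 + y^2 - y


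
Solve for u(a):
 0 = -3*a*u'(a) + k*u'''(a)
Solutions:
 u(a) = C1 + Integral(C2*airyai(3^(1/3)*a*(1/k)^(1/3)) + C3*airybi(3^(1/3)*a*(1/k)^(1/3)), a)


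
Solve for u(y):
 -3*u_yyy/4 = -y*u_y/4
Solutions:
 u(y) = C1 + Integral(C2*airyai(3^(2/3)*y/3) + C3*airybi(3^(2/3)*y/3), y)


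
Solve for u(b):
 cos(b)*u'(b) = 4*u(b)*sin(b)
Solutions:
 u(b) = C1/cos(b)^4


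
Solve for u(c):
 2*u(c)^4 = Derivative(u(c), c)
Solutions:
 u(c) = (-1/(C1 + 6*c))^(1/3)
 u(c) = (-1/(C1 + 2*c))^(1/3)*(-3^(2/3) - 3*3^(1/6)*I)/6
 u(c) = (-1/(C1 + 2*c))^(1/3)*(-3^(2/3) + 3*3^(1/6)*I)/6


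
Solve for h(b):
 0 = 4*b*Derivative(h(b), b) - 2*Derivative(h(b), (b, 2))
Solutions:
 h(b) = C1 + C2*erfi(b)


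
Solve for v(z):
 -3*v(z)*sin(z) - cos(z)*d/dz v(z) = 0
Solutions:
 v(z) = C1*cos(z)^3


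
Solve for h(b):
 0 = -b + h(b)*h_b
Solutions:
 h(b) = -sqrt(C1 + b^2)
 h(b) = sqrt(C1 + b^2)


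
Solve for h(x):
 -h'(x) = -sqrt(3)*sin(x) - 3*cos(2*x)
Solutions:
 h(x) = C1 + 3*sin(2*x)/2 - sqrt(3)*cos(x)


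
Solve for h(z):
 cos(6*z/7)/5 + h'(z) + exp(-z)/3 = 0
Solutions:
 h(z) = C1 - 7*sin(6*z/7)/30 + exp(-z)/3


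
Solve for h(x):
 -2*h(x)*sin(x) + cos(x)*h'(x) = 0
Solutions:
 h(x) = C1/cos(x)^2


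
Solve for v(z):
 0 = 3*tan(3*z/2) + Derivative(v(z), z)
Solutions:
 v(z) = C1 + 2*log(cos(3*z/2))


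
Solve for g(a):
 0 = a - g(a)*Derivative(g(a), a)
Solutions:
 g(a) = -sqrt(C1 + a^2)
 g(a) = sqrt(C1 + a^2)


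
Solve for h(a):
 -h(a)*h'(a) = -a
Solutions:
 h(a) = -sqrt(C1 + a^2)
 h(a) = sqrt(C1 + a^2)


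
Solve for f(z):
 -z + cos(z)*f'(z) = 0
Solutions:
 f(z) = C1 + Integral(z/cos(z), z)


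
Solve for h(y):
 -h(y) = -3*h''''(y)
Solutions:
 h(y) = C1*exp(-3^(3/4)*y/3) + C2*exp(3^(3/4)*y/3) + C3*sin(3^(3/4)*y/3) + C4*cos(3^(3/4)*y/3)


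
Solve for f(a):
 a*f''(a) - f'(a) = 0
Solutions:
 f(a) = C1 + C2*a^2


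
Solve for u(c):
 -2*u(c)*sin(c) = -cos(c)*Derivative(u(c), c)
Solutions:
 u(c) = C1/cos(c)^2


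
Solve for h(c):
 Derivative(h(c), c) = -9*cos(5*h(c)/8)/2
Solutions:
 9*c/2 - 4*log(sin(5*h(c)/8) - 1)/5 + 4*log(sin(5*h(c)/8) + 1)/5 = C1


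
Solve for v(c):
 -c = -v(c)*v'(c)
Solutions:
 v(c) = -sqrt(C1 + c^2)
 v(c) = sqrt(C1 + c^2)


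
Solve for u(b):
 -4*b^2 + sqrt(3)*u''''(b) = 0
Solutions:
 u(b) = C1 + C2*b + C3*b^2 + C4*b^3 + sqrt(3)*b^6/270


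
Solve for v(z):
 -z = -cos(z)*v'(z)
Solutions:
 v(z) = C1 + Integral(z/cos(z), z)


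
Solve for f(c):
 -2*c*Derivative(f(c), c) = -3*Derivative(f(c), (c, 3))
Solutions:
 f(c) = C1 + Integral(C2*airyai(2^(1/3)*3^(2/3)*c/3) + C3*airybi(2^(1/3)*3^(2/3)*c/3), c)


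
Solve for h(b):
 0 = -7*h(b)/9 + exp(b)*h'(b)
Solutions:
 h(b) = C1*exp(-7*exp(-b)/9)


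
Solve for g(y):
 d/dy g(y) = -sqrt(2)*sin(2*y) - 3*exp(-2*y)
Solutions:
 g(y) = C1 + sqrt(2)*cos(2*y)/2 + 3*exp(-2*y)/2


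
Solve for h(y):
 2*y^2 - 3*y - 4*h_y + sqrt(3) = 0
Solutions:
 h(y) = C1 + y^3/6 - 3*y^2/8 + sqrt(3)*y/4


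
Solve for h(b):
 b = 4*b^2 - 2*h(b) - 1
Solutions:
 h(b) = 2*b^2 - b/2 - 1/2


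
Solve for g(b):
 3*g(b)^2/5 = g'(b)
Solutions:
 g(b) = -5/(C1 + 3*b)


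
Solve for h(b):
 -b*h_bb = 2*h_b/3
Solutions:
 h(b) = C1 + C2*b^(1/3)


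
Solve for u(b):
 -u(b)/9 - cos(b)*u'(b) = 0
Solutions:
 u(b) = C1*(sin(b) - 1)^(1/18)/(sin(b) + 1)^(1/18)


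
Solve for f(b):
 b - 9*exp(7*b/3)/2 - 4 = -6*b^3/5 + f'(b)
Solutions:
 f(b) = C1 + 3*b^4/10 + b^2/2 - 4*b - 27*exp(7*b/3)/14


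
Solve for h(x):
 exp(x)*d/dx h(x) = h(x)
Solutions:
 h(x) = C1*exp(-exp(-x))


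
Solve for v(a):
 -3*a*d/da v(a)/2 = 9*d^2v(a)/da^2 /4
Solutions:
 v(a) = C1 + C2*erf(sqrt(3)*a/3)


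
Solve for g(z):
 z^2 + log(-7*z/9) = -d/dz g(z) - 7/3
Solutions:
 g(z) = C1 - z^3/3 - z*log(-z) + z*(-log(7) - 4/3 + 2*log(3))


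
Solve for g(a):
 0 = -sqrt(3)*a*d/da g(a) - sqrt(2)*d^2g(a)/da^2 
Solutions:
 g(a) = C1 + C2*erf(6^(1/4)*a/2)


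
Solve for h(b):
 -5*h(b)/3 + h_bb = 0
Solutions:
 h(b) = C1*exp(-sqrt(15)*b/3) + C2*exp(sqrt(15)*b/3)


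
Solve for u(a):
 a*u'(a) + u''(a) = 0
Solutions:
 u(a) = C1 + C2*erf(sqrt(2)*a/2)


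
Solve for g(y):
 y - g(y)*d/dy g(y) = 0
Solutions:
 g(y) = -sqrt(C1 + y^2)
 g(y) = sqrt(C1 + y^2)


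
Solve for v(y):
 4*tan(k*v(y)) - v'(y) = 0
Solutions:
 v(y) = Piecewise((-asin(exp(C1*k + 4*k*y))/k + pi/k, Ne(k, 0)), (nan, True))
 v(y) = Piecewise((asin(exp(C1*k + 4*k*y))/k, Ne(k, 0)), (nan, True))


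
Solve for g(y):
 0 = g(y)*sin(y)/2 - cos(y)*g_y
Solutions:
 g(y) = C1/sqrt(cos(y))


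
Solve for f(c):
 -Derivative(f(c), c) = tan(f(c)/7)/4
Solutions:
 f(c) = -7*asin(C1*exp(-c/28)) + 7*pi
 f(c) = 7*asin(C1*exp(-c/28))


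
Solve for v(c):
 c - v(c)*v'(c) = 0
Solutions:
 v(c) = -sqrt(C1 + c^2)
 v(c) = sqrt(C1 + c^2)


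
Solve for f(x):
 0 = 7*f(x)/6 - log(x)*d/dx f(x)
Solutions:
 f(x) = C1*exp(7*li(x)/6)


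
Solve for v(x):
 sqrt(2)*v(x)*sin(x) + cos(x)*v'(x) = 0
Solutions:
 v(x) = C1*cos(x)^(sqrt(2))


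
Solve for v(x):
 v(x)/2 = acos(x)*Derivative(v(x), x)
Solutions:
 v(x) = C1*exp(Integral(1/acos(x), x)/2)


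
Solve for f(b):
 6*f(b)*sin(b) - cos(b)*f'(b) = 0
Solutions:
 f(b) = C1/cos(b)^6


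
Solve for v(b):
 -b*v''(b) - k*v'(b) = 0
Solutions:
 v(b) = C1 + b^(1 - re(k))*(C2*sin(log(b)*Abs(im(k))) + C3*cos(log(b)*im(k)))


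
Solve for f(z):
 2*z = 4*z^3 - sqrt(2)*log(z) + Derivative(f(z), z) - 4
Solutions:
 f(z) = C1 - z^4 + z^2 + sqrt(2)*z*log(z) - sqrt(2)*z + 4*z


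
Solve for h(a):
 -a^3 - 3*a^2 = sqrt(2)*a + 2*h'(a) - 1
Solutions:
 h(a) = C1 - a^4/8 - a^3/2 - sqrt(2)*a^2/4 + a/2


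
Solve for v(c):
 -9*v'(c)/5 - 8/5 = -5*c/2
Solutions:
 v(c) = C1 + 25*c^2/36 - 8*c/9


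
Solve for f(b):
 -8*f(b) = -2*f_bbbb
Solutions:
 f(b) = C1*exp(-sqrt(2)*b) + C2*exp(sqrt(2)*b) + C3*sin(sqrt(2)*b) + C4*cos(sqrt(2)*b)


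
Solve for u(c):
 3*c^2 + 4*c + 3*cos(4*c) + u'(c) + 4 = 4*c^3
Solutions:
 u(c) = C1 + c^4 - c^3 - 2*c^2 - 4*c - 3*sin(4*c)/4


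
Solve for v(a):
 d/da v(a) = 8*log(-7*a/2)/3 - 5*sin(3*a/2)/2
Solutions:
 v(a) = C1 + 8*a*log(-a)/3 - 8*a/3 - 8*a*log(2)/3 + 8*a*log(7)/3 + 5*cos(3*a/2)/3


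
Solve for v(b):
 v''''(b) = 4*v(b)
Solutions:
 v(b) = C1*exp(-sqrt(2)*b) + C2*exp(sqrt(2)*b) + C3*sin(sqrt(2)*b) + C4*cos(sqrt(2)*b)


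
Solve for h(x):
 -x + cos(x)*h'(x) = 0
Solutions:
 h(x) = C1 + Integral(x/cos(x), x)


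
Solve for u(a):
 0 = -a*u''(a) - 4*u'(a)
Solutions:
 u(a) = C1 + C2/a^3


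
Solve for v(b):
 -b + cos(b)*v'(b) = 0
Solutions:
 v(b) = C1 + Integral(b/cos(b), b)


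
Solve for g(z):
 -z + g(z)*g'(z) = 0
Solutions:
 g(z) = -sqrt(C1 + z^2)
 g(z) = sqrt(C1 + z^2)


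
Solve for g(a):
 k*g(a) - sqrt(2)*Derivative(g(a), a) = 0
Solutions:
 g(a) = C1*exp(sqrt(2)*a*k/2)


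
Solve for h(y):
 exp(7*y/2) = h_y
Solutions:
 h(y) = C1 + 2*exp(7*y/2)/7


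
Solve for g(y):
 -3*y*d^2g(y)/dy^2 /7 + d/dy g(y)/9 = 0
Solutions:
 g(y) = C1 + C2*y^(34/27)


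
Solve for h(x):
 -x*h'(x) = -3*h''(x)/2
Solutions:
 h(x) = C1 + C2*erfi(sqrt(3)*x/3)


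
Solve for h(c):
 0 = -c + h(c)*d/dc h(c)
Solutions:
 h(c) = -sqrt(C1 + c^2)
 h(c) = sqrt(C1 + c^2)


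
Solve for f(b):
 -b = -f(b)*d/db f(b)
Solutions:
 f(b) = -sqrt(C1 + b^2)
 f(b) = sqrt(C1 + b^2)


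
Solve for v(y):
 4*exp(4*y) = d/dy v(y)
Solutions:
 v(y) = C1 + exp(4*y)


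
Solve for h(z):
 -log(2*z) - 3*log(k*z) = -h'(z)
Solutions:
 h(z) = C1 + z*(3*log(k) - 4 + log(2)) + 4*z*log(z)


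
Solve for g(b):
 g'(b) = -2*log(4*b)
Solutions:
 g(b) = C1 - 2*b*log(b) - b*log(16) + 2*b


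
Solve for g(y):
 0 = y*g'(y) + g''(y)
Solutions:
 g(y) = C1 + C2*erf(sqrt(2)*y/2)


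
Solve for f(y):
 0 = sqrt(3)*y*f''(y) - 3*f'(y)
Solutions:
 f(y) = C1 + C2*y^(1 + sqrt(3))


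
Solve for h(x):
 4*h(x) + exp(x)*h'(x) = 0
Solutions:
 h(x) = C1*exp(4*exp(-x))


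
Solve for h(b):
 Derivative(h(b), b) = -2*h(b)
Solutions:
 h(b) = C1*exp(-2*b)


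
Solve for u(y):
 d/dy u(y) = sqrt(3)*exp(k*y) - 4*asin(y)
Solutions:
 u(y) = C1 - 4*y*asin(y) - 4*sqrt(1 - y^2) + sqrt(3)*Piecewise((exp(k*y)/k, Ne(k, 0)), (y, True))


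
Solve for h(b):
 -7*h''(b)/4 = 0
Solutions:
 h(b) = C1 + C2*b


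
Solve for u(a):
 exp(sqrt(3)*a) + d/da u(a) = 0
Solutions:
 u(a) = C1 - sqrt(3)*exp(sqrt(3)*a)/3


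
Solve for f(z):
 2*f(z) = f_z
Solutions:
 f(z) = C1*exp(2*z)


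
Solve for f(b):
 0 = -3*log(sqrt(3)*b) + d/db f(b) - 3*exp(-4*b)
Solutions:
 f(b) = C1 + 3*b*log(b) + b*(-3 + 3*log(3)/2) - 3*exp(-4*b)/4


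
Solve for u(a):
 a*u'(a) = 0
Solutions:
 u(a) = C1


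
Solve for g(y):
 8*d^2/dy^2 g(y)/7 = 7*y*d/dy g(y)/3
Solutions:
 g(y) = C1 + C2*erfi(7*sqrt(3)*y/12)


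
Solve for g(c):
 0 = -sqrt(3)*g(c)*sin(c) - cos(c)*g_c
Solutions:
 g(c) = C1*cos(c)^(sqrt(3))


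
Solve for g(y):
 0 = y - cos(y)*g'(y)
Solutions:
 g(y) = C1 + Integral(y/cos(y), y)


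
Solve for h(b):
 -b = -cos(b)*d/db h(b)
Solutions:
 h(b) = C1 + Integral(b/cos(b), b)


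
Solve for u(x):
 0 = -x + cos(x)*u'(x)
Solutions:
 u(x) = C1 + Integral(x/cos(x), x)


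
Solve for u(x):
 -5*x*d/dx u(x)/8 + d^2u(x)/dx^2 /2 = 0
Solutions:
 u(x) = C1 + C2*erfi(sqrt(10)*x/4)


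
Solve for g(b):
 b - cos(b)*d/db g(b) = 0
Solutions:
 g(b) = C1 + Integral(b/cos(b), b)


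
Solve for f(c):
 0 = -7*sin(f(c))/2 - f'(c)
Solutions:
 f(c) = -acos((-C1 - exp(7*c))/(C1 - exp(7*c))) + 2*pi
 f(c) = acos((-C1 - exp(7*c))/(C1 - exp(7*c)))


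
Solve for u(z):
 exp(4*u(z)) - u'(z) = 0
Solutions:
 u(z) = log(-(-1/(C1 + 4*z))^(1/4))
 u(z) = log(-1/(C1 + 4*z))/4
 u(z) = log(-I*(-1/(C1 + 4*z))^(1/4))
 u(z) = log(I*(-1/(C1 + 4*z))^(1/4))


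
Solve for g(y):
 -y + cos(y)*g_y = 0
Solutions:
 g(y) = C1 + Integral(y/cos(y), y)


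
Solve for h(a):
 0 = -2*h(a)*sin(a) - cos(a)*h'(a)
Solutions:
 h(a) = C1*cos(a)^2


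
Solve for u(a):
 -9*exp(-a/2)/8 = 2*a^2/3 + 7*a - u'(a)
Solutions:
 u(a) = C1 + 2*a^3/9 + 7*a^2/2 - 9*exp(-a/2)/4


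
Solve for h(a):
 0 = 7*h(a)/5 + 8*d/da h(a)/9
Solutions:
 h(a) = C1*exp(-63*a/40)


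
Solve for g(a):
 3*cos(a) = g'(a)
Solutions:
 g(a) = C1 + 3*sin(a)


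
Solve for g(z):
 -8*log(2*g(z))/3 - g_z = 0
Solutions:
 3*Integral(1/(log(_y) + log(2)), (_y, g(z)))/8 = C1 - z


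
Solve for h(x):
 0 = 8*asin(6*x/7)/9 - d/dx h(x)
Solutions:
 h(x) = C1 + 8*x*asin(6*x/7)/9 + 4*sqrt(49 - 36*x^2)/27


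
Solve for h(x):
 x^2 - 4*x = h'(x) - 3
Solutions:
 h(x) = C1 + x^3/3 - 2*x^2 + 3*x


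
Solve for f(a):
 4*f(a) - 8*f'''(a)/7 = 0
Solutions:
 f(a) = C3*exp(2^(2/3)*7^(1/3)*a/2) + (C1*sin(2^(2/3)*sqrt(3)*7^(1/3)*a/4) + C2*cos(2^(2/3)*sqrt(3)*7^(1/3)*a/4))*exp(-2^(2/3)*7^(1/3)*a/4)


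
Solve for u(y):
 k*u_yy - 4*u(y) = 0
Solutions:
 u(y) = C1*exp(-2*y*sqrt(1/k)) + C2*exp(2*y*sqrt(1/k))


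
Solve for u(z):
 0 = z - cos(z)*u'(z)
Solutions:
 u(z) = C1 + Integral(z/cos(z), z)


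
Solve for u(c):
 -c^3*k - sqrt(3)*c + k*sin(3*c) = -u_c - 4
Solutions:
 u(c) = C1 + c^4*k/4 + sqrt(3)*c^2/2 - 4*c + k*cos(3*c)/3


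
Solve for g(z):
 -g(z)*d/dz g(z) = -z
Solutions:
 g(z) = -sqrt(C1 + z^2)
 g(z) = sqrt(C1 + z^2)


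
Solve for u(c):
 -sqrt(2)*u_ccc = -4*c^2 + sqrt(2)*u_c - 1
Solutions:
 u(c) = C1 + C2*sin(c) + C3*cos(c) + 2*sqrt(2)*c^3/3 - 7*sqrt(2)*c/2


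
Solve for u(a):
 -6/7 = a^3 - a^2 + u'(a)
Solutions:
 u(a) = C1 - a^4/4 + a^3/3 - 6*a/7


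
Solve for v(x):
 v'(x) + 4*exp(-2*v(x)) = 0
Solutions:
 v(x) = log(-sqrt(C1 - 8*x))
 v(x) = log(C1 - 8*x)/2


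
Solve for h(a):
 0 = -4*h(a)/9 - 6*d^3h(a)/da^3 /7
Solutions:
 h(a) = C3*exp(-14^(1/3)*a/3) + (C1*sin(14^(1/3)*sqrt(3)*a/6) + C2*cos(14^(1/3)*sqrt(3)*a/6))*exp(14^(1/3)*a/6)


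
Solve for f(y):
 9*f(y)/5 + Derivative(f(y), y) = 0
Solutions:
 f(y) = C1*exp(-9*y/5)


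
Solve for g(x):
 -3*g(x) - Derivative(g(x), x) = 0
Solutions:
 g(x) = C1*exp(-3*x)


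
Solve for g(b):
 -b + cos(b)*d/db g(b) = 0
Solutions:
 g(b) = C1 + Integral(b/cos(b), b)


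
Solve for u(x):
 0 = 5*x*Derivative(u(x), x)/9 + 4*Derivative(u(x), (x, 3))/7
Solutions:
 u(x) = C1 + Integral(C2*airyai(-210^(1/3)*x/6) + C3*airybi(-210^(1/3)*x/6), x)


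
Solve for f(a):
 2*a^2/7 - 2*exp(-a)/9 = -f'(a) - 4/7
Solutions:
 f(a) = C1 - 2*a^3/21 - 4*a/7 - 2*exp(-a)/9


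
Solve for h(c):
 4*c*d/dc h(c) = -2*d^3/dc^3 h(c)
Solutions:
 h(c) = C1 + Integral(C2*airyai(-2^(1/3)*c) + C3*airybi(-2^(1/3)*c), c)


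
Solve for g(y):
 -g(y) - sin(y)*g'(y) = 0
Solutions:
 g(y) = C1*sqrt(cos(y) + 1)/sqrt(cos(y) - 1)


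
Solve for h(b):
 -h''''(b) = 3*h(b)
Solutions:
 h(b) = (C1*sin(sqrt(2)*3^(1/4)*b/2) + C2*cos(sqrt(2)*3^(1/4)*b/2))*exp(-sqrt(2)*3^(1/4)*b/2) + (C3*sin(sqrt(2)*3^(1/4)*b/2) + C4*cos(sqrt(2)*3^(1/4)*b/2))*exp(sqrt(2)*3^(1/4)*b/2)


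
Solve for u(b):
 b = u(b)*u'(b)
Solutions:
 u(b) = -sqrt(C1 + b^2)
 u(b) = sqrt(C1 + b^2)


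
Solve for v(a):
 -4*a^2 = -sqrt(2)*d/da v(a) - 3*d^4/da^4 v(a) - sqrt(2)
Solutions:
 v(a) = C1 + C4*exp(-2^(1/6)*3^(2/3)*a/3) + 2*sqrt(2)*a^3/3 - a + (C2*sin(6^(1/6)*a/2) + C3*cos(6^(1/6)*a/2))*exp(2^(1/6)*3^(2/3)*a/6)


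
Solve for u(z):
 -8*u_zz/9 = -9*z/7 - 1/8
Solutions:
 u(z) = C1 + C2*z + 27*z^3/112 + 9*z^2/128


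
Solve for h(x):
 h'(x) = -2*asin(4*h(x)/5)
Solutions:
 Integral(1/asin(4*_y/5), (_y, h(x))) = C1 - 2*x


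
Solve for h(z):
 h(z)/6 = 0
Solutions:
 h(z) = 0


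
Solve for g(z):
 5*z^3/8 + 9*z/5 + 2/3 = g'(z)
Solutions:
 g(z) = C1 + 5*z^4/32 + 9*z^2/10 + 2*z/3


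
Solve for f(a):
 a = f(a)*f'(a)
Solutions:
 f(a) = -sqrt(C1 + a^2)
 f(a) = sqrt(C1 + a^2)


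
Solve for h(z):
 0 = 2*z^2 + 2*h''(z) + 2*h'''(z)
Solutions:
 h(z) = C1 + C2*z + C3*exp(-z) - z^4/12 + z^3/3 - z^2


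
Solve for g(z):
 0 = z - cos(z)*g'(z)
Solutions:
 g(z) = C1 + Integral(z/cos(z), z)


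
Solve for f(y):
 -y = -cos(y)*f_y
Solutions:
 f(y) = C1 + Integral(y/cos(y), y)


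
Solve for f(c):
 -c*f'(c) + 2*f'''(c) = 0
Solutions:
 f(c) = C1 + Integral(C2*airyai(2^(2/3)*c/2) + C3*airybi(2^(2/3)*c/2), c)


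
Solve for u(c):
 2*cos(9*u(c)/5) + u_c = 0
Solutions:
 2*c - 5*log(sin(9*u(c)/5) - 1)/18 + 5*log(sin(9*u(c)/5) + 1)/18 = C1


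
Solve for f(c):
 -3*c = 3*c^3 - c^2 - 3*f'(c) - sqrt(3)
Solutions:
 f(c) = C1 + c^4/4 - c^3/9 + c^2/2 - sqrt(3)*c/3


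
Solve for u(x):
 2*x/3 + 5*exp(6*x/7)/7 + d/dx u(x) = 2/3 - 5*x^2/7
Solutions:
 u(x) = C1 - 5*x^3/21 - x^2/3 + 2*x/3 - 5*exp(6*x/7)/6


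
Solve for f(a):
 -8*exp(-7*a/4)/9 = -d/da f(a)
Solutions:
 f(a) = C1 - 32*exp(-7*a/4)/63


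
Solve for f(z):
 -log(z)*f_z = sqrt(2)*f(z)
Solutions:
 f(z) = C1*exp(-sqrt(2)*li(z))


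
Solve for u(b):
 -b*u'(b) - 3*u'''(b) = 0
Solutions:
 u(b) = C1 + Integral(C2*airyai(-3^(2/3)*b/3) + C3*airybi(-3^(2/3)*b/3), b)


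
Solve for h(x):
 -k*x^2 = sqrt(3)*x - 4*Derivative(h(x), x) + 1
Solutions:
 h(x) = C1 + k*x^3/12 + sqrt(3)*x^2/8 + x/4


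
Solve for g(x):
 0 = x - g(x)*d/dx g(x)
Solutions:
 g(x) = -sqrt(C1 + x^2)
 g(x) = sqrt(C1 + x^2)


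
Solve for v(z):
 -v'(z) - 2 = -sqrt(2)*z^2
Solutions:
 v(z) = C1 + sqrt(2)*z^3/3 - 2*z


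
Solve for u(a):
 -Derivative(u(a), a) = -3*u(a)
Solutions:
 u(a) = C1*exp(3*a)


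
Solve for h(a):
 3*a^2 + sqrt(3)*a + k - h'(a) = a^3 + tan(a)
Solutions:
 h(a) = C1 - a^4/4 + a^3 + sqrt(3)*a^2/2 + a*k + log(cos(a))


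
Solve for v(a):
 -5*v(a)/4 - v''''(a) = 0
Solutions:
 v(a) = (C1*sin(5^(1/4)*a/2) + C2*cos(5^(1/4)*a/2))*exp(-5^(1/4)*a/2) + (C3*sin(5^(1/4)*a/2) + C4*cos(5^(1/4)*a/2))*exp(5^(1/4)*a/2)


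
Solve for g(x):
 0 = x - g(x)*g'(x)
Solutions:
 g(x) = -sqrt(C1 + x^2)
 g(x) = sqrt(C1 + x^2)


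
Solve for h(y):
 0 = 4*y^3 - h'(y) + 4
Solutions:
 h(y) = C1 + y^4 + 4*y


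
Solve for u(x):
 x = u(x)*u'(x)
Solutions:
 u(x) = -sqrt(C1 + x^2)
 u(x) = sqrt(C1 + x^2)


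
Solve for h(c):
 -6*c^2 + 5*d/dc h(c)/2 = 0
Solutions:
 h(c) = C1 + 4*c^3/5


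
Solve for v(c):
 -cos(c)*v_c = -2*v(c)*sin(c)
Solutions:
 v(c) = C1/cos(c)^2


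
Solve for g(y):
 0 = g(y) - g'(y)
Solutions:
 g(y) = C1*exp(y)


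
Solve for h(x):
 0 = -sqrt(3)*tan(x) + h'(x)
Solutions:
 h(x) = C1 - sqrt(3)*log(cos(x))


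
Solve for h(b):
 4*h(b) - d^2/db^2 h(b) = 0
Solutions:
 h(b) = C1*exp(-2*b) + C2*exp(2*b)


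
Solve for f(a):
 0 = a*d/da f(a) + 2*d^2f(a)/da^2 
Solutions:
 f(a) = C1 + C2*erf(a/2)


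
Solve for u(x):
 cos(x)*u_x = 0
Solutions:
 u(x) = C1


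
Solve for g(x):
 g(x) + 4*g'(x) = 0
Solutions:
 g(x) = C1*exp(-x/4)


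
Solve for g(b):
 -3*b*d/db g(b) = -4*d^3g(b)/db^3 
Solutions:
 g(b) = C1 + Integral(C2*airyai(6^(1/3)*b/2) + C3*airybi(6^(1/3)*b/2), b)


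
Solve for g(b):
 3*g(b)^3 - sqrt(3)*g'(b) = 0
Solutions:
 g(b) = -sqrt(2)*sqrt(-1/(C1 + sqrt(3)*b))/2
 g(b) = sqrt(2)*sqrt(-1/(C1 + sqrt(3)*b))/2


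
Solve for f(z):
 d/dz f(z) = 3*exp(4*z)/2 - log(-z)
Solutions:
 f(z) = C1 - z*log(-z) + z + 3*exp(4*z)/8


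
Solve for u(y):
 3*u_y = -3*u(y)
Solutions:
 u(y) = C1*exp(-y)


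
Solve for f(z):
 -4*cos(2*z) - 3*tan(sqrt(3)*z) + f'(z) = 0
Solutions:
 f(z) = C1 - sqrt(3)*log(cos(sqrt(3)*z)) + 2*sin(2*z)


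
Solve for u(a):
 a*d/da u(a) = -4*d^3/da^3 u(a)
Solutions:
 u(a) = C1 + Integral(C2*airyai(-2^(1/3)*a/2) + C3*airybi(-2^(1/3)*a/2), a)


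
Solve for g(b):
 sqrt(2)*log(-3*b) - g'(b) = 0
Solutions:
 g(b) = C1 + sqrt(2)*b*log(-b) + sqrt(2)*b*(-1 + log(3))


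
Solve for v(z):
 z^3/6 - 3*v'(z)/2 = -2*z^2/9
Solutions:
 v(z) = C1 + z^4/36 + 4*z^3/81


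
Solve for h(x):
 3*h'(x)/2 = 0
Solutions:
 h(x) = C1


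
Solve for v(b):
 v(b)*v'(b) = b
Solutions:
 v(b) = -sqrt(C1 + b^2)
 v(b) = sqrt(C1 + b^2)


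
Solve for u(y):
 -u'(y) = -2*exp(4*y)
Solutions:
 u(y) = C1 + exp(4*y)/2


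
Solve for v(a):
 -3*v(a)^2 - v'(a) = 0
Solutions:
 v(a) = 1/(C1 + 3*a)


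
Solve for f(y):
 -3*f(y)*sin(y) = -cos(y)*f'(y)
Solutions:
 f(y) = C1/cos(y)^3


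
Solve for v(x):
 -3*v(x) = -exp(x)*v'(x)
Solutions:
 v(x) = C1*exp(-3*exp(-x))


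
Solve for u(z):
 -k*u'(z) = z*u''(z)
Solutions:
 u(z) = C1 + z^(1 - re(k))*(C2*sin(log(z)*Abs(im(k))) + C3*cos(log(z)*im(k)))


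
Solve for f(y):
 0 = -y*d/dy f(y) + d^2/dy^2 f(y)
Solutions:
 f(y) = C1 + C2*erfi(sqrt(2)*y/2)


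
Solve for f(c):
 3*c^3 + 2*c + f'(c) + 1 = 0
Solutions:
 f(c) = C1 - 3*c^4/4 - c^2 - c


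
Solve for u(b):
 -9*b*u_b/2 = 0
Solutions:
 u(b) = C1


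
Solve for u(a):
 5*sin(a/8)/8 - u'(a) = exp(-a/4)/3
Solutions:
 u(a) = C1 - 5*cos(a/8) + 4*exp(-a/4)/3


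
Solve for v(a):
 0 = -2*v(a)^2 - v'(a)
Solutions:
 v(a) = 1/(C1 + 2*a)


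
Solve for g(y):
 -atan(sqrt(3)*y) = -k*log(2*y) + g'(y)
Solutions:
 g(y) = C1 + k*y*(log(y) - 1) + k*y*log(2) - y*atan(sqrt(3)*y) + sqrt(3)*log(3*y^2 + 1)/6


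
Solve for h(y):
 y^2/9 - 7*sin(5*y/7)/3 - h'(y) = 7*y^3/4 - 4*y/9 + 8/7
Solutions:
 h(y) = C1 - 7*y^4/16 + y^3/27 + 2*y^2/9 - 8*y/7 + 49*cos(5*y/7)/15


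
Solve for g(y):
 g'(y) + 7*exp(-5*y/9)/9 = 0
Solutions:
 g(y) = C1 + 7*exp(-5*y/9)/5


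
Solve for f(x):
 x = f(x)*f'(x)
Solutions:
 f(x) = -sqrt(C1 + x^2)
 f(x) = sqrt(C1 + x^2)


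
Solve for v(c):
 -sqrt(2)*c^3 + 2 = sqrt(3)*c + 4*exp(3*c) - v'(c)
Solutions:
 v(c) = C1 + sqrt(2)*c^4/4 + sqrt(3)*c^2/2 - 2*c + 4*exp(3*c)/3


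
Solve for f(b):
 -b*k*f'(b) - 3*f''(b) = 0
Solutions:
 f(b) = Piecewise((-sqrt(6)*sqrt(pi)*C1*erf(sqrt(6)*b*sqrt(k)/6)/(2*sqrt(k)) - C2, (k > 0) | (k < 0)), (-C1*b - C2, True))


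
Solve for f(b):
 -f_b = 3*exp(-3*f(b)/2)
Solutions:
 f(b) = 2*log(C1 - 9*b/2)/3
 f(b) = 2*log(2^(2/3)*(-3^(1/3) - 3^(5/6)*I)*(C1 - 3*b)^(1/3)/4)
 f(b) = 2*log(2^(2/3)*(-3^(1/3) + 3^(5/6)*I)*(C1 - 3*b)^(1/3)/4)


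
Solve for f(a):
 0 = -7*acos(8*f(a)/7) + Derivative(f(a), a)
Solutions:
 Integral(1/acos(8*_y/7), (_y, f(a))) = C1 + 7*a


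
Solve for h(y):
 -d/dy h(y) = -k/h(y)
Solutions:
 h(y) = -sqrt(C1 + 2*k*y)
 h(y) = sqrt(C1 + 2*k*y)


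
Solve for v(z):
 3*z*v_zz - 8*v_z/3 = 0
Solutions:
 v(z) = C1 + C2*z^(17/9)


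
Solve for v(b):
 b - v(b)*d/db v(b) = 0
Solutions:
 v(b) = -sqrt(C1 + b^2)
 v(b) = sqrt(C1 + b^2)


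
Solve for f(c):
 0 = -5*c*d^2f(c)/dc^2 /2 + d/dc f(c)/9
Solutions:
 f(c) = C1 + C2*c^(47/45)


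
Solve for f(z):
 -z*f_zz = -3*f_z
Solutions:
 f(z) = C1 + C2*z^4


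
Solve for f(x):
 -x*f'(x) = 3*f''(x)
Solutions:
 f(x) = C1 + C2*erf(sqrt(6)*x/6)


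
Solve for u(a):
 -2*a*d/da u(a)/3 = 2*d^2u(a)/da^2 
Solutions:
 u(a) = C1 + C2*erf(sqrt(6)*a/6)


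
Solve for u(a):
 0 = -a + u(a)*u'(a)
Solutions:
 u(a) = -sqrt(C1 + a^2)
 u(a) = sqrt(C1 + a^2)


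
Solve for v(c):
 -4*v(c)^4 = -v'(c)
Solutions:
 v(c) = (-1/(C1 + 12*c))^(1/3)
 v(c) = (-1/(C1 + 4*c))^(1/3)*(-3^(2/3) - 3*3^(1/6)*I)/6
 v(c) = (-1/(C1 + 4*c))^(1/3)*(-3^(2/3) + 3*3^(1/6)*I)/6


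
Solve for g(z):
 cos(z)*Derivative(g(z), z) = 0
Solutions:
 g(z) = C1


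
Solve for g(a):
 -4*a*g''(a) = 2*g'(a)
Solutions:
 g(a) = C1 + C2*sqrt(a)


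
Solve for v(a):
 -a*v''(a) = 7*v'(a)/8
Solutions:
 v(a) = C1 + C2*a^(1/8)


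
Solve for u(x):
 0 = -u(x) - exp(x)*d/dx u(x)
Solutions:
 u(x) = C1*exp(exp(-x))


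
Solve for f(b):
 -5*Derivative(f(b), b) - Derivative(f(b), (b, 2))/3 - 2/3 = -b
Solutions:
 f(b) = C1 + C2*exp(-15*b) + b^2/10 - 11*b/75


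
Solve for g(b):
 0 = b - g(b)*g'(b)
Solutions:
 g(b) = -sqrt(C1 + b^2)
 g(b) = sqrt(C1 + b^2)


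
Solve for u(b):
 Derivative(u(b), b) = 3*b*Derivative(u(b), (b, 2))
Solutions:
 u(b) = C1 + C2*b^(4/3)


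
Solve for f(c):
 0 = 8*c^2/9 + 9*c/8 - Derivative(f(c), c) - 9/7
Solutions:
 f(c) = C1 + 8*c^3/27 + 9*c^2/16 - 9*c/7


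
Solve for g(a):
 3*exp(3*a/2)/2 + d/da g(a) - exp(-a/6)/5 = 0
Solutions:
 g(a) = C1 - exp(a)^(3/2) - 6*exp(-a/6)/5


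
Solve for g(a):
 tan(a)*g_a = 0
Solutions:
 g(a) = C1


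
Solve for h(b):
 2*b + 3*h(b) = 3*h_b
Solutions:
 h(b) = C1*exp(b) - 2*b/3 - 2/3


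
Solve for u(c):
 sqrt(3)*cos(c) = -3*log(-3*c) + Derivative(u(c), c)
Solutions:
 u(c) = C1 + 3*c*log(-c) - 3*c + 3*c*log(3) + sqrt(3)*sin(c)


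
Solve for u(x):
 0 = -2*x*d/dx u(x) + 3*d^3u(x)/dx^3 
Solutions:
 u(x) = C1 + Integral(C2*airyai(2^(1/3)*3^(2/3)*x/3) + C3*airybi(2^(1/3)*3^(2/3)*x/3), x)


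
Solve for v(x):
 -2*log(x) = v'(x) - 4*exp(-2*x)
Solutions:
 v(x) = C1 - 2*x*log(x) + 2*x - 2*exp(-2*x)


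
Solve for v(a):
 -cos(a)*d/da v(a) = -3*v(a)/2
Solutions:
 v(a) = C1*(sin(a) + 1)^(3/4)/(sin(a) - 1)^(3/4)


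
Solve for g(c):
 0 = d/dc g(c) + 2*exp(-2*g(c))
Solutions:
 g(c) = log(-sqrt(C1 - 4*c))
 g(c) = log(C1 - 4*c)/2
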